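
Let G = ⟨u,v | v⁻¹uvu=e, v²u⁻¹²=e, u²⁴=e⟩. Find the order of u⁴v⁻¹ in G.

Compute successive powers until reaching e:
  (u⁴v⁻¹)¹ = u⁴v⁻¹, (u⁴v⁻¹)² = u¹², (u⁴v⁻¹)³ = u⁴v, (u⁴v⁻¹)⁴ = e.
The smallest positive k with (u⁴v⁻¹)ᵏ = e is 4.

Answer: 4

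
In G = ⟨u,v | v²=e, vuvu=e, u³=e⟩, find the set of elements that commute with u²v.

⟨u²v⟩ ⊆ C_G(u²v) since powers of u²v commute with u²v; so |C_G(u²v)| ≥ |⟨u²v⟩| = 2.
By orbit–stabilizer, |C_G(u²v)| = |G| / |conj. class of u²v| = 6 / 3 = 2.
The 2 elements commuting with u²v are {e, u²v}.

Answer: {e, u²v}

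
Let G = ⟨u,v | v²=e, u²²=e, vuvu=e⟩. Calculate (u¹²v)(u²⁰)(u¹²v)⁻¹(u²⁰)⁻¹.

[(u¹²v), (u²⁰)] = (u¹²v)·(u²⁰)·(u¹²v)⁻¹·(u²⁰)⁻¹.
  (u¹²v) · (u²⁰) = u¹⁴v
  (u¹⁴v) · (u¹²v) = u²
  (u²) · (u²) = u⁴

Answer: u⁴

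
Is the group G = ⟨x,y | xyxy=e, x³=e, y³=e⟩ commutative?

x·y = xy but y·x = x²y², so x·y ≠ y·x and G is not abelian.

Answer: No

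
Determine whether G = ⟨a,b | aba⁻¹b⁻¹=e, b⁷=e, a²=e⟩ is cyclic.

|G| = 14. The element ab has order 14 (its powers give 14 distinct elements), so ⟨ab⟩ = G and G is cyclic.

Answer: Yes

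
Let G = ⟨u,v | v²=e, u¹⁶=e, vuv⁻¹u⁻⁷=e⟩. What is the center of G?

An element z ∈ Z(G) iff z commutes with every generator.
For example u⁸ is central: (u⁸)·u = u⁹ = u·(u⁸); (u⁸)·v = u⁸v = v·(u⁸).
Whereas u ∉ Z(G) since u·v = uv ≠ u⁷v = v·u.
Checking each of the 32 elements this way gives Z(G) = {e, u⁸}, of order 2.

Answer: {e, u⁸}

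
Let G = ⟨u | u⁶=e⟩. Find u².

Compute successive powers of u, reducing at each step:
  u²: u · u = u²

Answer: u²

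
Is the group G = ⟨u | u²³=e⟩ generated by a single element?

|G| = 23. The element u has order 23 (its powers give 23 distinct elements), so ⟨u⟩ = G and G is cyclic.

Answer: Yes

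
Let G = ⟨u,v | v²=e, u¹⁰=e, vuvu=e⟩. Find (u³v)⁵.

Compute successive powers of (u³v), reducing at each step:
  (u³v)²: (u³v) · u³ = v;   v · v = e
  (u³v)³: e · u³ = u³;   (u³) · v = u³v
  (u³v)⁴: (u³v) · u³ = v;   v · v = e
  (u³v)⁵: e · u³ = u³;   (u³) · v = u³v

Answer: u³v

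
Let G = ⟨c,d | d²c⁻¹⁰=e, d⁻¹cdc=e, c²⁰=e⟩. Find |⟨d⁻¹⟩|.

|⟨d⁻¹⟩| equals the order of d⁻¹. Compute successive powers until reaching e:
  (d⁻¹)¹ = d⁻¹, (d⁻¹)² = c¹⁰, (d⁻¹)³ = d, (d⁻¹)⁴ = e.
The smallest positive k with (d⁻¹)ᵏ = e is 4, so |⟨d⁻¹⟩| = 4.

Answer: 4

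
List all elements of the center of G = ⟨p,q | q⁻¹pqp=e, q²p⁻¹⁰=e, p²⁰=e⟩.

An element z ∈ Z(G) iff z commutes with every generator.
For example p¹⁰ is central: (p¹⁰)·p = p¹¹ = p·(p¹⁰); (p¹⁰)·q = q⁻¹ = q·(p¹⁰).
Whereas p ∉ Z(G) since p·q = pq ≠ p⁹q⁻¹ = q·p.
Checking each of the 40 elements this way gives Z(G) = {e, p¹⁰}, of order 2.

Answer: {e, p¹⁰}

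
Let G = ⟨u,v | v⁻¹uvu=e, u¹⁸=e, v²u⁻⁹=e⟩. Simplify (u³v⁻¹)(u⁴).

Compute (u³v⁻¹) · (u⁴) by multiplying left to right and reducing via the relations at each step:
  (u³v⁻¹) · u⁴ = u⁸v

Answer: u⁸v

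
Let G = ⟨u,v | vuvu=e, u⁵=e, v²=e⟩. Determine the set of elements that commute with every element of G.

An element z ∈ Z(G) iff z commutes with every generator.
For example e is central: e·u = u = u·e; e·v = v = v·e.
Whereas u ∉ Z(G) since u·v = uv ≠ u⁴v = v·u.
Checking each of the 10 elements this way gives Z(G) = {e}, of order 1.

Answer: {e}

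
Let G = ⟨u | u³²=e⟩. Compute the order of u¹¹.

Compute successive powers until reaching e:
  (u¹¹)¹ = u¹¹, (u¹¹)² = u²², (u¹¹)³ = u, (u¹¹)⁴ = u¹², (u¹¹)⁵ = u²³, (u¹¹)⁶ = u², (u¹¹)⁷ = u¹³, (u¹¹)⁸ = u²⁴, (u¹¹)⁹ = u³, (u¹¹)¹⁰ = u¹⁴, (u¹¹)¹¹ = u²⁵, (u¹¹)¹² = u⁴, (u¹¹)¹³ = u¹⁵, (u¹¹)¹⁴ = u²⁶, (u¹¹)¹⁵ = u⁵, (u¹¹)¹⁶ = u¹⁶, (u¹¹)¹⁷ = u²⁷, (u¹¹)¹⁸ = u⁶, (u¹¹)¹⁹ = u¹⁷, (u¹¹)²⁰ = u²⁸, (u¹¹)²¹ = u⁷, (u¹¹)²² = u¹⁸, (u¹¹)²³ = u²⁹, (u¹¹)²⁴ = u⁸, (u¹¹)²⁵ = u¹⁹, (u¹¹)²⁶ = u³⁰, (u¹¹)²⁷ = u⁹, (u¹¹)²⁸ = u²⁰, (u¹¹)²⁹ = u³¹, (u¹¹)³⁰ = u¹⁰, (u¹¹)³¹ = u²¹, (u¹¹)³² = e.
The smallest positive k with (u¹¹)ᵏ = e is 32.

Answer: 32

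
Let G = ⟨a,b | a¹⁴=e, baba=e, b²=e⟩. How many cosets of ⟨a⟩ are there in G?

First find ord(a) by computing successive powers:
  a¹ = a, a² = a², a³ = a³, a⁴ = a⁴, a⁵ = a⁵, a⁶ = a⁶, a⁷ = a⁷, a⁸ = a⁸, a⁹ = a⁹, a¹⁰ = a¹⁰, a¹¹ = a¹¹, a¹² = a¹², a¹³ = a¹³, a¹⁴ = e.
So |⟨a⟩| = ord(a) = 14. With |G| = 28, by Lagrange [G : ⟨a⟩] = 28/14 = 2.

Answer: 2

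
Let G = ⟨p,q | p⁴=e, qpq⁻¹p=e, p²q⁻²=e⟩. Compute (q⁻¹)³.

Compute successive powers of (q⁻¹), reducing at each step:
  (q⁻¹)²: (q⁻¹) · q⁻¹ = p²
  (q⁻¹)³: (p²) · q⁻¹ = q

Answer: q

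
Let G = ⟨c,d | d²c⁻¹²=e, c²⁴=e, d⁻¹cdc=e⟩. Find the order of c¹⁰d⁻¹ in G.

Compute successive powers until reaching e:
  (c¹⁰d⁻¹)¹ = c¹⁰d⁻¹, (c¹⁰d⁻¹)² = c¹², (c¹⁰d⁻¹)³ = c¹⁰d, (c¹⁰d⁻¹)⁴ = e.
The smallest positive k with (c¹⁰d⁻¹)ᵏ = e is 4.

Answer: 4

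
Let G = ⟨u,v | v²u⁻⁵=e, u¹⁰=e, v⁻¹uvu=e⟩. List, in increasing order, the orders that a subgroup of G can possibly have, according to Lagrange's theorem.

|G| = 20 = 2² · 5. By Lagrange's theorem the order of any subgroup divides 20; the divisors of 20 are 1, 2, 4, 5, 10, 20.

Answer: 1, 2, 4, 5, 10, 20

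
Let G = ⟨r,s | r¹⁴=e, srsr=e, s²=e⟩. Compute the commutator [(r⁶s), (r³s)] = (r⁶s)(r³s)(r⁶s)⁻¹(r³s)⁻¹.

[(r⁶s), (r³s)] = (r⁶s)·(r³s)·(r⁶s)⁻¹·(r³s)⁻¹.
  (r⁶s) · (r³s) = r³
  (r³) · (r⁶s) = r⁹s
  (r⁹s) · (r³s) = r⁶

Answer: r⁶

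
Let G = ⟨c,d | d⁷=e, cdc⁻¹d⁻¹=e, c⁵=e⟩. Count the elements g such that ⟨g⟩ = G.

G is cyclic of order 35. An element generates G iff its order is 35, and a cyclic group of order 35 has exactly φ(35) = 24 such elements.

Answer: 24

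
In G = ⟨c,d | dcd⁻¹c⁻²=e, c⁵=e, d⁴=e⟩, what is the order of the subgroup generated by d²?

|⟨d²⟩| equals the order of d². Compute successive powers until reaching e:
  (d²)¹ = d², (d²)² = e.
The smallest positive k with (d²)ᵏ = e is 2, so |⟨d²⟩| = 2.

Answer: 2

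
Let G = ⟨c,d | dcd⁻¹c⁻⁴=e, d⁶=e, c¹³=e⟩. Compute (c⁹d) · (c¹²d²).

Compute (c⁹d) · (c¹²d²) by multiplying left to right and reducing via the relations at each step:
  (c⁹d) · c¹² = c⁵d
  (c⁵d) · d² = c⁵d³

Answer: c⁵d³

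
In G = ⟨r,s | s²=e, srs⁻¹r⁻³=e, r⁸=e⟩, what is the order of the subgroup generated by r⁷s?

|⟨r⁷s⟩| equals the order of r⁷s. Compute successive powers until reaching e:
  (r⁷s)¹ = r⁷s, (r⁷s)² = r⁴, (r⁷s)³ = r³s, (r⁷s)⁴ = e.
The smallest positive k with (r⁷s)ᵏ = e is 4, so |⟨r⁷s⟩| = 4.

Answer: 4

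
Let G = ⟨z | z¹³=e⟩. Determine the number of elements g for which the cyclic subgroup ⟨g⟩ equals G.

G is cyclic of order 13. An element generates G iff its order is 13, and a cyclic group of order 13 has exactly φ(13) = 12 such elements.

Answer: 12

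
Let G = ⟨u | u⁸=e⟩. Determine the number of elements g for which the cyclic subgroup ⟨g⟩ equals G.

G is cyclic of order 8. An element generates G iff its order is 8, and a cyclic group of order 8 has exactly φ(8) = 4 such elements.

Answer: 4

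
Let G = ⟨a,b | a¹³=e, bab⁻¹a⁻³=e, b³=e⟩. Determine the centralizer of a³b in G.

⟨a³b⟩ ⊆ C_G(a³b) since powers of a³b commute with a³b; so |C_G(a³b)| ≥ |⟨a³b⟩| = 3.
By orbit–stabilizer, |C_G(a³b)| = |G| / |conj. class of a³b| = 39 / 13 = 3.
The 3 elements commuting with a³b are {e, a³b, a¹²b²}.

Answer: {e, a³b, a¹²b²}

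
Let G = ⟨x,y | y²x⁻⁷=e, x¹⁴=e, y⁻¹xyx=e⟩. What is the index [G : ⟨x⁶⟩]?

First find ord(x⁶) by computing successive powers:
  (x⁶)¹ = x⁶, (x⁶)² = x¹², (x⁶)³ = x⁴, (x⁶)⁴ = x¹⁰, (x⁶)⁵ = x², (x⁶)⁶ = x⁸, (x⁶)⁷ = e.
So |⟨x⁶⟩| = ord(x⁶) = 7. With |G| = 28, by Lagrange [G : ⟨x⁶⟩] = 28/7 = 4.

Answer: 4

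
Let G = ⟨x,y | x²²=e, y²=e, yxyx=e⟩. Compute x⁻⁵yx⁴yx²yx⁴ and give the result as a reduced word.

Multiply left to right, reducing at each step:
  (x¹⁷) · y = x¹⁷y
  (x¹⁷y) · x⁴ = x¹³y
  (x¹³y) · y = x¹³
  (x¹³) · x² = x¹⁵
  (x¹⁵) · y = x¹⁵y
  (x¹⁵y) · x⁴ = x¹¹y

Answer: x¹¹y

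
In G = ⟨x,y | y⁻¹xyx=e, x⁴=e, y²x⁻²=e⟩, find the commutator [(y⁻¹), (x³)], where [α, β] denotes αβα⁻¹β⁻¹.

[(y⁻¹), (x³)] = (y⁻¹)·(x³)·(y⁻¹)⁻¹·(x³)⁻¹.
  (y⁻¹) · (x³) = xy⁻¹
  (xy⁻¹) · y = x
  x · x = x²

Answer: x²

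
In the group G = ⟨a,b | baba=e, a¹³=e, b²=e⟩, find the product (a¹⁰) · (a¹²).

Compute (a¹⁰) · (a¹²) by multiplying left to right and reducing via the relations at each step:
  (a¹⁰) · a¹² = a⁹

Answer: a⁹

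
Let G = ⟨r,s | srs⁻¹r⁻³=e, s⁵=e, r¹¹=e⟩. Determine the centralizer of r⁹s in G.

⟨r⁹s⟩ ⊆ C_G(r⁹s) since powers of r⁹s commute with r⁹s; so |C_G(r⁹s)| ≥ |⟨r⁹s⟩| = 5.
By orbit–stabilizer, |C_G(r⁹s)| = |G| / |conj. class of r⁹s| = 55 / 11 = 5.
The 5 elements commuting with r⁹s are {e, r³s², r⁹s, r⁷s³, r⁸s⁴}.

Answer: {e, r³s², r⁹s, r⁷s³, r⁸s⁴}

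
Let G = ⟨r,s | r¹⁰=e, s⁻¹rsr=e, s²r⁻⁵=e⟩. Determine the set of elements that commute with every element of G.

An element z ∈ Z(G) iff z commutes with every generator.
For example r⁵ is central: (r⁵)·r = r⁶ = r·(r⁵); (r⁵)·s = s⁻¹ = s·(r⁵).
Whereas r ∉ Z(G) since r·s = rs ≠ r⁴s⁻¹ = s·r.
Checking each of the 20 elements this way gives Z(G) = {e, r⁵}, of order 2.

Answer: {e, r⁵}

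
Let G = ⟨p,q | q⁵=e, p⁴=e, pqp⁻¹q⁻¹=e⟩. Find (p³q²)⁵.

Compute successive powers of (p³q²), reducing at each step:
  (p³q²)²: (p³q²) · p³ = p²q²;   (p²q²) · q² = p²q⁴
  (p³q²)³: (p²q⁴) · p³ = pq⁴;   (pq⁴) · q² = pq
  (p³q²)⁴: (pq) · p³ = q;   q · q² = q³
  (p³q²)⁵: (q³) · p³ = p³q³;   (p³q³) · q² = p³

Answer: p³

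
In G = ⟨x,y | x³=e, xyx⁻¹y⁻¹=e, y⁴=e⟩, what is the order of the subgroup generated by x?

|⟨x⟩| equals the order of x. Compute successive powers until reaching e:
  x¹ = x, x² = x², x³ = e.
The smallest positive k with xᵏ = e is 3, so |⟨x⟩| = 3.

Answer: 3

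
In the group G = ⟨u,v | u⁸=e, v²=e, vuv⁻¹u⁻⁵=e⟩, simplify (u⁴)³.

Compute successive powers of (u⁴), reducing at each step:
  (u⁴)²: (u⁴) · u⁴ = e
  (u⁴)³: e · u⁴ = u⁴

Answer: u⁴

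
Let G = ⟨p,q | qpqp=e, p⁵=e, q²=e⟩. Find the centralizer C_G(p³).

⟨p³⟩ ⊆ C_G(p³) since powers of p³ commute with p³; so |C_G(p³)| ≥ |⟨p³⟩| = 5.
By orbit–stabilizer, |C_G(p³)| = |G| / |conj. class of p³| = 10 / 2 = 5.
The 5 elements commuting with p³ are {e, p, p², p³, p⁴}.

Answer: {e, p, p², p³, p⁴}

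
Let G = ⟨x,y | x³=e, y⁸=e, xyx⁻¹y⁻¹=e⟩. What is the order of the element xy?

Compute successive powers until reaching e:
  (xy)¹ = xy, (xy)² = x²y², (xy)³ = y³, (xy)⁴ = xy⁴, (xy)⁵ = x²y⁵, (xy)⁶ = y⁶, (xy)⁷ = xy⁷, (xy)⁸ = x², (xy)⁹ = y, (xy)¹⁰ = xy², (xy)¹¹ = x²y³, (xy)¹² = y⁴, (xy)¹³ = xy⁵, (xy)¹⁴ = x²y⁶, (xy)¹⁵ = y⁷, (xy)¹⁶ = x, (xy)¹⁷ = x²y, (xy)¹⁸ = y², (xy)¹⁹ = xy³, (xy)²⁰ = x²y⁴, (xy)²¹ = y⁵, (xy)²² = xy⁶, (xy)²³ = x²y⁷, (xy)²⁴ = e.
The smallest positive k with (xy)ᵏ = e is 24.

Answer: 24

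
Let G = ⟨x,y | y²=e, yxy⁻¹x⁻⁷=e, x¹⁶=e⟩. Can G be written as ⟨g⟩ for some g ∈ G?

Every cyclic group is abelian. But x·y = xy while y·x = x⁷y, so x·y ≠ y·x and G is not abelian. Hence G is not cyclic.

Answer: No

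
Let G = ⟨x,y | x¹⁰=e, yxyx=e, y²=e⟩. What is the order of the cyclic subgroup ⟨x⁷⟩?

|⟨x⁷⟩| equals the order of x⁷. Compute successive powers until reaching e:
  (x⁷)¹ = x⁷, (x⁷)² = x⁴, (x⁷)³ = x, (x⁷)⁴ = x⁸, (x⁷)⁵ = x⁵, (x⁷)⁶ = x², (x⁷)⁷ = x⁹, (x⁷)⁸ = x⁶, (x⁷)⁹ = x³, (x⁷)¹⁰ = e.
The smallest positive k with (x⁷)ᵏ = e is 10, so |⟨x⁷⟩| = 10.

Answer: 10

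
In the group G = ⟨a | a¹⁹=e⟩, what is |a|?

Compute successive powers until reaching e:
  a¹ = a, a² = a², a³ = a³, a⁴ = a⁴, a⁵ = a⁵, a⁶ = a⁶, a⁷ = a⁷, a⁸ = a⁸, a⁹ = a⁹, a¹⁰ = a¹⁰, a¹¹ = a¹¹, a¹² = a¹², a¹³ = a¹³, a¹⁴ = a¹⁴, a¹⁵ = a¹⁵, a¹⁶ = a¹⁶, a¹⁷ = a¹⁷, a¹⁸ = a¹⁸, a¹⁹ = e.
The smallest positive k with aᵏ = e is 19.

Answer: 19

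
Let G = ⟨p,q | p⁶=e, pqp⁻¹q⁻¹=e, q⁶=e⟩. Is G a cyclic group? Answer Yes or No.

|G| = 36, but the maximum element order in G is 6 < 36. No single element generates all of G, so G is not cyclic.

Answer: No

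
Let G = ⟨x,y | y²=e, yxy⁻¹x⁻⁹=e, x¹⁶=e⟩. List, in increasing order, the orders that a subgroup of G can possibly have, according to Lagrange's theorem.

|G| = 32 = 2⁵. By Lagrange's theorem the order of any subgroup divides 32; the divisors of 32 are 1, 2, 4, 8, 16, 32.

Answer: 1, 2, 4, 8, 16, 32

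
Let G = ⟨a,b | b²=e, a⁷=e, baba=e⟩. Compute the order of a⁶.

Compute successive powers until reaching e:
  (a⁶)¹ = a⁶, (a⁶)² = a⁵, (a⁶)³ = a⁴, (a⁶)⁴ = a³, (a⁶)⁵ = a², (a⁶)⁶ = a, (a⁶)⁷ = e.
The smallest positive k with (a⁶)ᵏ = e is 7.

Answer: 7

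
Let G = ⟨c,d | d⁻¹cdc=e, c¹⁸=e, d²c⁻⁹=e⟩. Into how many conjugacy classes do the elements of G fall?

The conjugacy classes (representative and size) are:
  [e] (size 1), [c¹⁷] (size 2), [c¹⁶] (size 2), [c³] (size 2), [c¹⁴] (size 2), [c¹³] (size 2), [c¹²] (size 2), [c¹¹] (size 2), [c¹⁰] (size 2), [c⁹] (size 1), [c⁸d] (size 9), [cd] (size 9).
Class equation: 1 + 2 + 2 + 2 + 2 + 2 + 2 + 2 + 2 + 1 + 9 + 9 = 36 = |G|. So G has 12 conjugacy classes.

Answer: 12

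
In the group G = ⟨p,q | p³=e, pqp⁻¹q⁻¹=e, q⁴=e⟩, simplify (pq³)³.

Compute successive powers of (pq³), reducing at each step:
  (pq³)²: (pq³) · p = p²q³;   (p²q³) · q³ = p²q²
  (pq³)³: (p²q²) · p = q²;   (q²) · q³ = q

Answer: q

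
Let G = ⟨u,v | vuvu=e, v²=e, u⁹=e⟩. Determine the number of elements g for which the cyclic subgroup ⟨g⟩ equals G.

⟨g⟩ = G would require ord(g) = |G| = 18, but the maximum element order in G is 9 < 18. So G is not cyclic and no single element generates it: the count is 0.

Answer: 0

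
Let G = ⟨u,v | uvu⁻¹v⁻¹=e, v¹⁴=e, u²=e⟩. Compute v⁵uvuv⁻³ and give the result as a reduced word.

Multiply left to right, reducing at each step:
  (v⁵) · u = uv⁵
  (uv⁵) · v = uv⁶
  (uv⁶) · u = v⁶
  (v⁶) · v⁻³ = v³

Answer: v³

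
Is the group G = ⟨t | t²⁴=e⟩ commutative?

G has a single generator, so G is cyclic and hence abelian.

Answer: Yes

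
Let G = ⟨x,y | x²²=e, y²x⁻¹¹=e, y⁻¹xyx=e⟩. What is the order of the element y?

Compute successive powers until reaching e:
  y¹ = y, y² = x¹¹, y³ = y⁻¹, y⁴ = e.
The smallest positive k with yᵏ = e is 4.

Answer: 4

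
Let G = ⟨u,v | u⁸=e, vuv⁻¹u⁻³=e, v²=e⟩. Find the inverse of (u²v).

The order of (u²v) is 2 (smallest k with (u²v)ᵏ = e), so (u²v)⁻¹ = (u²v)¹ = u²v.
Check: (u²v) · (u²v) → (u²v) · u² = v;   v · v = e, giving e as required.

Answer: u²v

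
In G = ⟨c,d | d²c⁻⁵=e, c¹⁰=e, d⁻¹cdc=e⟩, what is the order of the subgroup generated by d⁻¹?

|⟨d⁻¹⟩| equals the order of d⁻¹. Compute successive powers until reaching e:
  (d⁻¹)¹ = d⁻¹, (d⁻¹)² = c⁵, (d⁻¹)³ = d, (d⁻¹)⁴ = e.
The smallest positive k with (d⁻¹)ᵏ = e is 4, so |⟨d⁻¹⟩| = 4.

Answer: 4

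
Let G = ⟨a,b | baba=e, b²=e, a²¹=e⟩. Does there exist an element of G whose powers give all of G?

Every cyclic group is abelian. But a·b = ab while b·a = a²⁰b, so a·b ≠ b·a and G is not abelian. Hence G is not cyclic.

Answer: No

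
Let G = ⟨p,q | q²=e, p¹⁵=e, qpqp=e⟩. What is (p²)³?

Compute successive powers of (p²), reducing at each step:
  (p²)²: (p²) · p² = p⁴
  (p²)³: (p⁴) · p² = p⁶

Answer: p⁶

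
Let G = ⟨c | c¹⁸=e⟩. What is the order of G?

G is generated by a single element, so G is cyclic. The relator gives c¹⁸ = e and no smaller power is forced to be e, so the 18 powers {c, e, c², c³, c⁴, c⁵, c⁶, c⁷, c⁸, c⁹, c¹², c¹³, c¹¹, c¹⁰, c¹⁴, c¹⁵, c¹⁶, c¹⁷} are distinct. Hence |G| = 18.

Answer: 18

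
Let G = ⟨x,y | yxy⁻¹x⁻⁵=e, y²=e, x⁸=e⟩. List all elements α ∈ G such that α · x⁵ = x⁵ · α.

⟨x⁵⟩ ⊆ C_G(x⁵) since powers of x⁵ commute with x⁵; so |C_G(x⁵)| ≥ |⟨x⁵⟩| = 8.
By orbit–stabilizer, |C_G(x⁵)| = |G| / |conj. class of x⁵| = 16 / 2 = 8.
The 8 elements commuting with x⁵ are {e, x, x², x³, x⁴, x⁵, x⁶, x⁷}.

Answer: {e, x, x², x³, x⁴, x⁵, x⁶, x⁷}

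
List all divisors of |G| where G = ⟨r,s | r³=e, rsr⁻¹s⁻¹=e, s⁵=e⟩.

|G| = 15 = 3 · 5. By Lagrange's theorem the order of any subgroup divides 15; the divisors of 15 are 1, 3, 5, 15.

Answer: 1, 3, 5, 15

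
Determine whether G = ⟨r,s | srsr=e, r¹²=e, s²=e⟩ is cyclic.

Every cyclic group is abelian. But r·s = rs while s·r = r¹¹s, so r·s ≠ s·r and G is not abelian. Hence G is not cyclic.

Answer: No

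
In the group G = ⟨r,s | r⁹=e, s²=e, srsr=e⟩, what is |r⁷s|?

Compute successive powers until reaching e:
  (r⁷s)¹ = r⁷s, (r⁷s)² = e.
The smallest positive k with (r⁷s)ᵏ = e is 2.

Answer: 2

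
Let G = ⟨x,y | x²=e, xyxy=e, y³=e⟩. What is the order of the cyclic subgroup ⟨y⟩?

|⟨y⟩| equals the order of y. Compute successive powers until reaching e:
  y¹ = y, y² = y², y³ = e.
The smallest positive k with yᵏ = e is 3, so |⟨y⟩| = 3.

Answer: 3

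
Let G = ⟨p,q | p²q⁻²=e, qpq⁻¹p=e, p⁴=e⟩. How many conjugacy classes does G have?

The conjugacy classes (representative and size) are:
  [e] (size 1), [p³] (size 2), [p²] (size 1), [q⁻¹] (size 2), [pq] (size 2).
Class equation: 1 + 2 + 1 + 2 + 2 = 8 = |G|. So G has 5 conjugacy classes.

Answer: 5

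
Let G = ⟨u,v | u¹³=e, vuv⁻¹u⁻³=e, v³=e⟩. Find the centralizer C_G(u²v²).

⟨u²v²⟩ ⊆ C_G(u²v²) since powers of u²v² commute with u²v²; so |C_G(u²v²)| ≥ |⟨u²v²⟩| = 3.
By orbit–stabilizer, |C_G(u²v²)| = |G| / |conj. class of u²v²| = 39 / 13 = 3.
The 3 elements commuting with u²v² are {e, u²v², u⁷v}.

Answer: {e, u²v², u⁷v}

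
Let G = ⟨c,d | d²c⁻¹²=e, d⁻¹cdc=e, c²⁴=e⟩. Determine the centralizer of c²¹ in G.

⟨c²¹⟩ ⊆ C_G(c²¹) since powers of c²¹ commute with c²¹; so |C_G(c²¹)| ≥ |⟨c²¹⟩| = 8.
By orbit–stabilizer, |C_G(c²¹)| = |G| / |conj. class of c²¹| = 48 / 2 = 24.
The 24 elements commuting with c²¹ are {e, c, c², c³, c⁴, c⁵, c⁶, c⁷, c⁸, c⁹, c¹⁰, c¹¹, c¹², c¹³, c¹⁴, c¹⁵, c¹⁶, c¹⁷, c¹⁸, c¹⁹, c²⁰, c²¹, c²², c²³}.

Answer: {e, c, c², c³, c⁴, c⁵, c⁶, c⁷, c⁸, c⁹, c¹⁰, c¹¹, c¹², c¹³, c¹⁴, c¹⁵, c¹⁶, c¹⁷, c¹⁸, c¹⁹, c²⁰, c²¹, c²², c²³}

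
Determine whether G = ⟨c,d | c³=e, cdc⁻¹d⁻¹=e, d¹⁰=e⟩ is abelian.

Each pair of generators commutes: c·d = cd = d·c. Since the generators pairwise commute, every element of G commutes with every other, so G is abelian.

Answer: Yes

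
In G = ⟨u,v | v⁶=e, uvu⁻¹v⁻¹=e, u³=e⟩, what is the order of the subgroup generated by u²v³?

|⟨u²v³⟩| equals the order of u²v³. Compute successive powers until reaching e:
  (u²v³)¹ = u²v³, (u²v³)² = u, (u²v³)³ = v³, (u²v³)⁴ = u², (u²v³)⁵ = uv³, (u²v³)⁶ = e.
The smallest positive k with (u²v³)ᵏ = e is 6, so |⟨u²v³⟩| = 6.

Answer: 6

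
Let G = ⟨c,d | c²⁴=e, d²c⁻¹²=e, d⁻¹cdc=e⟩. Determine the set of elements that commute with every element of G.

An element z ∈ Z(G) iff z commutes with every generator.
For example c¹² is central: (c¹²)·c = c¹³ = c·(c¹²); (c¹²)·d = d⁻¹ = d·(c¹²).
Whereas c ∉ Z(G) since c·d = cd ≠ c¹¹d⁻¹ = d·c.
Checking each of the 48 elements this way gives Z(G) = {e, c¹²}, of order 2.

Answer: {e, c¹²}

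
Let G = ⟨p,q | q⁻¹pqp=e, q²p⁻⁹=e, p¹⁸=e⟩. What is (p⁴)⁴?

Compute successive powers of (p⁴), reducing at each step:
  (p⁴)²: (p⁴) · p⁴ = p⁸
  (p⁴)³: (p⁸) · p⁴ = p¹²
  (p⁴)⁴: (p¹²) · p⁴ = p¹⁶

Answer: p¹⁶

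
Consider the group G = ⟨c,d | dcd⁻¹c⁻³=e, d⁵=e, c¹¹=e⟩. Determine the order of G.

Enumerate words in the generators, reducing via the relations: the distinct elements are
  {c, d, e, cd, c², c³, c⁴, c⁵, c⁶, c⁷, c⁸, c⁹, d², d³, d⁴, cd², cd³, cd⁴, c²d, c³d, c¹⁰, c⁴d, c⁵d, c⁶d, c⁷d, c⁸d, c⁹d, c²d², c²d³, c²d⁴, c³d², c³d³, c³d⁴, c¹⁰d, c⁴d², c⁴d³, c⁴d⁴, c⁵d², c⁵d³, c⁵d⁴, c⁶d², c⁶d³, c⁶d⁴, c⁷d², c⁷d³, c⁷d⁴, c⁸d², c⁸d³, c⁸d⁴, c⁹d², c⁹d³, c⁹d⁴, c¹⁰d², c¹⁰d³, c¹⁰d⁴}.
No further products give new elements, so |G| = 55.

Answer: 55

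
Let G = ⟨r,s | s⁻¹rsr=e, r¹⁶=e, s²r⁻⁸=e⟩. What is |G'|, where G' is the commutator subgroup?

G' = [G, G] is generated by all commutators. The generator-pair commutators are: [r, s] = r².
The subgroup they normally generate is {e, r², r⁴, r⁶, r⁸, r¹⁰, r¹², r¹⁴}, of order 8.
Check: |G/G'| = 32/8 = 4 is the order of the abelianisation.

Answer: 8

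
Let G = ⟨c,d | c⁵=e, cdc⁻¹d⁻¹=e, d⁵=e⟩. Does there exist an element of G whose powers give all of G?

|G| = 25, but the maximum element order in G is 5 < 25. No single element generates all of G, so G is not cyclic.

Answer: No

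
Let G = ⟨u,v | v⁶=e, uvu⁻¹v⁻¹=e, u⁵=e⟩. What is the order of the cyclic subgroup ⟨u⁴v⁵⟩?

|⟨u⁴v⁵⟩| equals the order of u⁴v⁵. Compute successive powers until reaching e:
  (u⁴v⁵)¹ = u⁴v⁵, (u⁴v⁵)² = u³v⁴, (u⁴v⁵)³ = u²v³, (u⁴v⁵)⁴ = uv², (u⁴v⁵)⁵ = v, (u⁴v⁵)⁶ = u⁴, (u⁴v⁵)⁷ = u³v⁵, (u⁴v⁵)⁸ = u²v⁴, (u⁴v⁵)⁹ = uv³, (u⁴v⁵)¹⁰ = v², (u⁴v⁵)¹¹ = u⁴v, (u⁴v⁵)¹² = u³, (u⁴v⁵)¹³ = u²v⁵, (u⁴v⁵)¹⁴ = uv⁴, (u⁴v⁵)¹⁵ = v³, (u⁴v⁵)¹⁶ = u⁴v², (u⁴v⁵)¹⁷ = u³v, (u⁴v⁵)¹⁸ = u², (u⁴v⁵)¹⁹ = uv⁵, (u⁴v⁵)²⁰ = v⁴, (u⁴v⁵)²¹ = u⁴v³, (u⁴v⁵)²² = u³v², (u⁴v⁵)²³ = u²v, (u⁴v⁵)²⁴ = u, (u⁴v⁵)²⁵ = v⁵, (u⁴v⁵)²⁶ = u⁴v⁴, (u⁴v⁵)²⁷ = u³v³, (u⁴v⁵)²⁸ = u²v², (u⁴v⁵)²⁹ = uv, (u⁴v⁵)³⁰ = e.
The smallest positive k with (u⁴v⁵)ᵏ = e is 30, so |⟨u⁴v⁵⟩| = 30.

Answer: 30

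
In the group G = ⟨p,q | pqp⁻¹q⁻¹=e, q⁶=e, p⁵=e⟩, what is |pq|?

Compute successive powers until reaching e:
  (pq)¹ = pq, (pq)² = p²q², (pq)³ = p³q³, (pq)⁴ = p⁴q⁴, (pq)⁵ = q⁵, (pq)⁶ = p, (pq)⁷ = p²q, (pq)⁸ = p³q², (pq)⁹ = p⁴q³, (pq)¹⁰ = q⁴, (pq)¹¹ = pq⁵, (pq)¹² = p², (pq)¹³ = p³q, (pq)¹⁴ = p⁴q², (pq)¹⁵ = q³, (pq)¹⁶ = pq⁴, (pq)¹⁷ = p²q⁵, (pq)¹⁸ = p³, (pq)¹⁹ = p⁴q, (pq)²⁰ = q², (pq)²¹ = pq³, (pq)²² = p²q⁴, (pq)²³ = p³q⁵, (pq)²⁴ = p⁴, (pq)²⁵ = q, (pq)²⁶ = pq², (pq)²⁷ = p²q³, (pq)²⁸ = p³q⁴, (pq)²⁹ = p⁴q⁵, (pq)³⁰ = e.
The smallest positive k with (pq)ᵏ = e is 30.

Answer: 30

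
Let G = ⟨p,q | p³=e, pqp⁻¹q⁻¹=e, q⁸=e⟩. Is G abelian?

Each pair of generators commutes: p·q = pq = q·p. Since the generators pairwise commute, every element of G commutes with every other, so G is abelian.

Answer: Yes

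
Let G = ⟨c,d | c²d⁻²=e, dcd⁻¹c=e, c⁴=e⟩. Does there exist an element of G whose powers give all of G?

Every cyclic group is abelian. But c·d = cd while d·c = cd⁻¹, so c·d ≠ d·c and G is not abelian. Hence G is not cyclic.

Answer: No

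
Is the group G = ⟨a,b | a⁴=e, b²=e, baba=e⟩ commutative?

a·b = ab but b·a = a³b, so a·b ≠ b·a and G is not abelian.

Answer: No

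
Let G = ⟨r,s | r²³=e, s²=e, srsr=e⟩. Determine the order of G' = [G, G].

G' = [G, G] is generated by all commutators. The generator-pair commutators are: [r, s] = r².
The subgroup they normally generate is {e, r, r², r³, r⁴, r⁵, r⁶, r⁷, r⁸, r⁹, r¹⁰, r¹¹, r¹², r¹³, r¹⁴, r¹⁵, r¹⁶, r¹⁷, r¹⁸, r¹⁹, r²⁰, r²¹, r²²}, of order 23.
Check: |G/G'| = 46/23 = 2 is the order of the abelianisation.

Answer: 23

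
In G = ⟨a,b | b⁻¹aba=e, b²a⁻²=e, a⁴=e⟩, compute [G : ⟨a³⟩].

First find ord(a³) by computing successive powers:
  (a³)¹ = a³, (a³)² = a², (a³)³ = a, (a³)⁴ = e.
So |⟨a³⟩| = ord(a³) = 4. With |G| = 8, by Lagrange [G : ⟨a³⟩] = 8/4 = 2.

Answer: 2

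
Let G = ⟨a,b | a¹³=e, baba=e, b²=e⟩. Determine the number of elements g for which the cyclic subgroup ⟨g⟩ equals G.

⟨g⟩ = G would require ord(g) = |G| = 26, but the maximum element order in G is 13 < 26. So G is not cyclic and no single element generates it: the count is 0.

Answer: 0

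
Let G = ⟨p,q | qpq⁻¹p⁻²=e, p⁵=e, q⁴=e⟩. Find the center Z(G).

An element z ∈ Z(G) iff z commutes with every generator.
For example e is central: e·p = p = p·e; e·q = q = q·e.
Whereas p ∉ Z(G) since p·q = pq ≠ p²q = q·p.
Checking each of the 20 elements this way gives Z(G) = {e}, of order 1.

Answer: {e}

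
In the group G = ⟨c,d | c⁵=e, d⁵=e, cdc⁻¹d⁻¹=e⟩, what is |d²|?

Compute successive powers until reaching e:
  (d²)¹ = d², (d²)² = d⁴, (d²)³ = d, (d²)⁴ = d³, (d²)⁵ = e.
The smallest positive k with (d²)ᵏ = e is 5.

Answer: 5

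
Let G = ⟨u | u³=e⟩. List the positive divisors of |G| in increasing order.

|G| = 3 = 3. By Lagrange's theorem the order of any subgroup divides 3; the divisors of 3 are 1, 3.

Answer: 1, 3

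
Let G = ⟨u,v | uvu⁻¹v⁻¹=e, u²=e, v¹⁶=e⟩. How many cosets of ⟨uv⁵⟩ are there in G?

First find ord(uv⁵) by computing successive powers:
  (uv⁵)¹ = uv⁵, (uv⁵)² = v¹⁰, (uv⁵)³ = uv¹⁵, (uv⁵)⁴ = v⁴, (uv⁵)⁵ = uv⁹, (uv⁵)⁶ = v¹⁴, (uv⁵)⁷ = uv³, (uv⁵)⁸ = v⁸, (uv⁵)⁹ = uv¹³, (uv⁵)¹⁰ = v², (uv⁵)¹¹ = uv⁷, (uv⁵)¹² = v¹², (uv⁵)¹³ = uv, (uv⁵)¹⁴ = v⁶, (uv⁵)¹⁵ = uv¹¹, (uv⁵)¹⁶ = e.
So |⟨uv⁵⟩| = ord(uv⁵) = 16. With |G| = 32, by Lagrange [G : ⟨uv⁵⟩] = 32/16 = 2.

Answer: 2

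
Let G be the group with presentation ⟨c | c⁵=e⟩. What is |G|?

G is generated by a single element, so G is cyclic. The relator gives c⁵ = e and no smaller power is forced to be e, so the 5 powers {c, e, c², c³, c⁴} are distinct. Hence |G| = 5.

Answer: 5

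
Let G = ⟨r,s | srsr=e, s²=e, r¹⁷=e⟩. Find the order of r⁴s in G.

Compute successive powers until reaching e:
  (r⁴s)¹ = r⁴s, (r⁴s)² = e.
The smallest positive k with (r⁴s)ᵏ = e is 2.

Answer: 2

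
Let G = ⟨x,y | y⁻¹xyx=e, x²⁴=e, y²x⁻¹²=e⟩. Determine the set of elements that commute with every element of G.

An element z ∈ Z(G) iff z commutes with every generator.
For example x¹² is central: (x¹²)·x = x¹³ = x·(x¹²); (x¹²)·y = y⁻¹ = y·(x¹²).
Whereas x ∉ Z(G) since x·y = xy ≠ x¹¹y⁻¹ = y·x.
Checking each of the 48 elements this way gives Z(G) = {e, x¹²}, of order 2.

Answer: {e, x¹²}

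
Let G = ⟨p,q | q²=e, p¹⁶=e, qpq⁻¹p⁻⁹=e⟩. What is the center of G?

An element z ∈ Z(G) iff z commutes with every generator.
For example p² is central: (p²)·p = p³ = p·(p²); (p²)·q = p²q = q·(p²).
Whereas p ∉ Z(G) since p·q = pq ≠ p⁹q = q·p.
Checking each of the 32 elements this way gives Z(G) = {e, p², p⁴, p⁶, p⁸, p¹⁰, p¹², p¹⁴}, of order 8.

Answer: {e, p², p⁴, p⁶, p⁸, p¹⁰, p¹², p¹⁴}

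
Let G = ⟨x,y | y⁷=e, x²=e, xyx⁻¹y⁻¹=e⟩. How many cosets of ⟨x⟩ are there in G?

First find ord(x) by computing successive powers:
  x¹ = x, x² = e.
So |⟨x⟩| = ord(x) = 2. With |G| = 14, by Lagrange [G : ⟨x⟩] = 14/2 = 7.

Answer: 7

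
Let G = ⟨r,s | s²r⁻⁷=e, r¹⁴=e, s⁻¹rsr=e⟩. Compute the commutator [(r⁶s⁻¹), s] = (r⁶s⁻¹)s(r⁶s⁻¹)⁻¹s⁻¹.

[(r⁶s⁻¹), s] = (r⁶s⁻¹)·s·(r⁶s⁻¹)⁻¹·s⁻¹.
  (r⁶s⁻¹) · s = r⁶
  (r⁶) · (r⁶s) = r⁵s⁻¹
  (r⁵s⁻¹) · (s⁻¹) = r¹²

Answer: r¹²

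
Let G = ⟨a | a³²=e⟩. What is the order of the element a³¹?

Compute successive powers until reaching e:
  (a³¹)¹ = a³¹, (a³¹)² = a³⁰, (a³¹)³ = a²⁹, (a³¹)⁴ = a²⁸, (a³¹)⁵ = a²⁷, (a³¹)⁶ = a²⁶, (a³¹)⁷ = a²⁵, (a³¹)⁸ = a²⁴, (a³¹)⁹ = a²³, (a³¹)¹⁰ = a²², (a³¹)¹¹ = a²¹, (a³¹)¹² = a²⁰, (a³¹)¹³ = a¹⁹, (a³¹)¹⁴ = a¹⁸, (a³¹)¹⁵ = a¹⁷, (a³¹)¹⁶ = a¹⁶, (a³¹)¹⁷ = a¹⁵, (a³¹)¹⁸ = a¹⁴, (a³¹)¹⁹ = a¹³, (a³¹)²⁰ = a¹², (a³¹)²¹ = a¹¹, (a³¹)²² = a¹⁰, (a³¹)²³ = a⁹, (a³¹)²⁴ = a⁸, (a³¹)²⁵ = a⁷, (a³¹)²⁶ = a⁶, (a³¹)²⁷ = a⁵, (a³¹)²⁸ = a⁴, (a³¹)²⁹ = a³, (a³¹)³⁰ = a², (a³¹)³¹ = a, (a³¹)³² = e.
The smallest positive k with (a³¹)ᵏ = e is 32.

Answer: 32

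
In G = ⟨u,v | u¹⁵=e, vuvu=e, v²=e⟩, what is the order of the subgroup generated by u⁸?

|⟨u⁸⟩| equals the order of u⁸. Compute successive powers until reaching e:
  (u⁸)¹ = u⁸, (u⁸)² = u, (u⁸)³ = u⁹, (u⁸)⁴ = u², (u⁸)⁵ = u¹⁰, (u⁸)⁶ = u³, (u⁸)⁷ = u¹¹, (u⁸)⁸ = u⁴, (u⁸)⁹ = u¹², (u⁸)¹⁰ = u⁵, (u⁸)¹¹ = u¹³, (u⁸)¹² = u⁶, (u⁸)¹³ = u¹⁴, (u⁸)¹⁴ = u⁷, (u⁸)¹⁵ = e.
The smallest positive k with (u⁸)ᵏ = e is 15, so |⟨u⁸⟩| = 15.

Answer: 15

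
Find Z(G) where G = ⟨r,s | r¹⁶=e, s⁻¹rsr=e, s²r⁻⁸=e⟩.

An element z ∈ Z(G) iff z commutes with every generator.
For example r⁸ is central: (r⁸)·r = r⁹ = r·(r⁸); (r⁸)·s = s⁻¹ = s·(r⁸).
Whereas r ∉ Z(G) since r·s = rs ≠ r⁷s⁻¹ = s·r.
Checking each of the 32 elements this way gives Z(G) = {e, r⁸}, of order 2.

Answer: {e, r⁸}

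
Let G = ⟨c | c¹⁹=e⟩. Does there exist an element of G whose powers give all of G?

|G| = 19. The element c has order 19 (its powers give 19 distinct elements), so ⟨c⟩ = G and G is cyclic.

Answer: Yes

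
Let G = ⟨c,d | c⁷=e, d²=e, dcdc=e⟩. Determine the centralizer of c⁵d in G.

⟨c⁵d⟩ ⊆ C_G(c⁵d) since powers of c⁵d commute with c⁵d; so |C_G(c⁵d)| ≥ |⟨c⁵d⟩| = 2.
By orbit–stabilizer, |C_G(c⁵d)| = |G| / |conj. class of c⁵d| = 14 / 7 = 2.
The 2 elements commuting with c⁵d are {e, c⁵d}.

Answer: {e, c⁵d}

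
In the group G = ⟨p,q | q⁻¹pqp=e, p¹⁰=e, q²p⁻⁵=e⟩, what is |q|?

Compute successive powers until reaching e:
  q¹ = q, q² = p⁵, q³ = q⁻¹, q⁴ = e.
The smallest positive k with qᵏ = e is 4.

Answer: 4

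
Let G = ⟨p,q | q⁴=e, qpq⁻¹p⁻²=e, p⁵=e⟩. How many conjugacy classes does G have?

The conjugacy classes (representative and size) are:
  [e] (size 1), [p⁴] (size 4), [p²q] (size 5), [q²] (size 5), [p³q³] (size 5).
Class equation: 1 + 4 + 5 + 5 + 5 = 20 = |G|. So G has 5 conjugacy classes.

Answer: 5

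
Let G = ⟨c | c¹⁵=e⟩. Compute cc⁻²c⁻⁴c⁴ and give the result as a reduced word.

Multiply left to right, reducing at each step:
  c · c⁻² = c¹⁴
  (c¹⁴) · c⁻⁴ = c¹⁰
  (c¹⁰) · c⁴ = c¹⁴

Answer: c¹⁴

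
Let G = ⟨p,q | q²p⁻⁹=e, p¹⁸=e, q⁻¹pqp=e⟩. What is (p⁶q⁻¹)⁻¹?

The order of (p⁶q⁻¹) is 4 (smallest k with (p⁶q⁻¹)ᵏ = e), so (p⁶q⁻¹)⁻¹ = (p⁶q⁻¹)³ = p⁶q.
Check: (p⁶q⁻¹) · (p⁶q) → (p⁶q⁻¹) · p⁶ = q⁻¹;   (q⁻¹) · q = e, giving e as required.

Answer: p⁶q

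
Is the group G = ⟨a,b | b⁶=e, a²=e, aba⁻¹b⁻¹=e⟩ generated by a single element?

|G| = 12, but the maximum element order in G is 6 < 12. No single element generates all of G, so G is not cyclic.

Answer: No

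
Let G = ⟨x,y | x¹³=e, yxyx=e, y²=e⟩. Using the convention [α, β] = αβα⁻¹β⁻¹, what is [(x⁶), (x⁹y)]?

[(x⁶), (x⁹y)] = (x⁶)·(x⁹y)·(x⁶)⁻¹·(x⁹y)⁻¹.
  (x⁶) · (x⁹y) = x²y
  (x²y) · (x⁷) = x⁸y
  (x⁸y) · (x⁹y) = x¹²

Answer: x¹²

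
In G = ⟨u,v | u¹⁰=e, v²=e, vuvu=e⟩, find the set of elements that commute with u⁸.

⟨u⁸⟩ ⊆ C_G(u⁸) since powers of u⁸ commute with u⁸; so |C_G(u⁸)| ≥ |⟨u⁸⟩| = 5.
By orbit–stabilizer, |C_G(u⁸)| = |G| / |conj. class of u⁸| = 20 / 2 = 10.
The 10 elements commuting with u⁸ are {e, u, u², u³, u⁴, u⁵, u⁶, u⁷, u⁸, u⁹}.

Answer: {e, u, u², u³, u⁴, u⁵, u⁶, u⁷, u⁸, u⁹}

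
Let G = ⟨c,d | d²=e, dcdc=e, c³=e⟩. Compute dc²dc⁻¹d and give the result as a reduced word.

Multiply left to right, reducing at each step:
  d · c² = cd
  (cd) · d = c
  c · c⁻¹ = e
  e · d = d

Answer: d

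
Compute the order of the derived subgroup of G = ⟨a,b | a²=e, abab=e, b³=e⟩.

G' = [G, G] is generated by all commutators. The generator-pair commutators are: [a, b] = b.
The subgroup they normally generate is {e, b, b²}, of order 3.
Check: |G/G'| = 6/3 = 2 is the order of the abelianisation.

Answer: 3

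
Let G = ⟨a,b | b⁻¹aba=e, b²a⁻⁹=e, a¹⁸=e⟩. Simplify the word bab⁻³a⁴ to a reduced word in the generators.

Multiply left to right, reducing at each step:
  b · a = a⁸b⁻¹
  (a⁸b⁻¹) · b⁻³ = a⁸
  (a⁸) · a⁴ = a¹²

Answer: a¹²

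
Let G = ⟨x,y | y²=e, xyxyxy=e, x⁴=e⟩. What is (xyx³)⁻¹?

The order of (xyx³) is 2 (smallest k with (xyx³)ᵏ = e), so (xyx³)⁻¹ = (xyx³)¹ = xyx³.
Check: (xyx³) · (xyx³) → (xyx³) · x = xy;   (xy) · y = x;   x · x³ = e, giving e as required.

Answer: xyx³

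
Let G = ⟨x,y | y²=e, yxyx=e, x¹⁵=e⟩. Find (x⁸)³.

Compute successive powers of (x⁸), reducing at each step:
  (x⁸)²: (x⁸) · x⁸ = x
  (x⁸)³: x · x⁸ = x⁹

Answer: x⁹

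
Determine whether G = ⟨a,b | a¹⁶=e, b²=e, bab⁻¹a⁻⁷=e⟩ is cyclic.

Every cyclic group is abelian. But a·b = ab while b·a = a⁷b, so a·b ≠ b·a and G is not abelian. Hence G is not cyclic.

Answer: No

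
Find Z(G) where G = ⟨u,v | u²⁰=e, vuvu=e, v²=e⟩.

An element z ∈ Z(G) iff z commutes with every generator.
For example u¹⁰ is central: (u¹⁰)·u = u¹¹ = u·(u¹⁰); (u¹⁰)·v = u¹⁰v = v·(u¹⁰).
Whereas u ∉ Z(G) since u·v = uv ≠ u¹⁹v = v·u.
Checking each of the 40 elements this way gives Z(G) = {e, u¹⁰}, of order 2.

Answer: {e, u¹⁰}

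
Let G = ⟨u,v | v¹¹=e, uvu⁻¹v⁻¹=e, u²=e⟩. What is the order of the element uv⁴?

Compute successive powers until reaching e:
  (uv⁴)¹ = uv⁴, (uv⁴)² = v⁸, (uv⁴)³ = uv, (uv⁴)⁴ = v⁵, (uv⁴)⁵ = uv⁹, (uv⁴)⁶ = v², (uv⁴)⁷ = uv⁶, (uv⁴)⁸ = v¹⁰, (uv⁴)⁹ = uv³, (uv⁴)¹⁰ = v⁷, (uv⁴)¹¹ = u, (uv⁴)¹² = v⁴, (uv⁴)¹³ = uv⁸, (uv⁴)¹⁴ = v, (uv⁴)¹⁵ = uv⁵, (uv⁴)¹⁶ = v⁹, (uv⁴)¹⁷ = uv², (uv⁴)¹⁸ = v⁶, (uv⁴)¹⁹ = uv¹⁰, (uv⁴)²⁰ = v³, (uv⁴)²¹ = uv⁷, (uv⁴)²² = e.
The smallest positive k with (uv⁴)ᵏ = e is 22.

Answer: 22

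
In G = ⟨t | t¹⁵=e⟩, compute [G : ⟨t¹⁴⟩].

First find ord(t¹⁴) by computing successive powers:
  (t¹⁴)¹ = t¹⁴, (t¹⁴)² = t¹³, (t¹⁴)³ = t¹², (t¹⁴)⁴ = t¹¹, (t¹⁴)⁵ = t¹⁰, (t¹⁴)⁶ = t⁹, (t¹⁴)⁷ = t⁸, (t¹⁴)⁸ = t⁷, (t¹⁴)⁹ = t⁶, (t¹⁴)¹⁰ = t⁵, (t¹⁴)¹¹ = t⁴, (t¹⁴)¹² = t³, (t¹⁴)¹³ = t², (t¹⁴)¹⁴ = t, (t¹⁴)¹⁵ = e.
So |⟨t¹⁴⟩| = ord(t¹⁴) = 15. With |G| = 15, by Lagrange [G : ⟨t¹⁴⟩] = 15/15 = 1.

Answer: 1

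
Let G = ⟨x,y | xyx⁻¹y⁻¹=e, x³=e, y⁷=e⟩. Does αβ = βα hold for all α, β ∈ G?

Each pair of generators commutes: x·y = xy = y·x. Since the generators pairwise commute, every element of G commutes with every other, so G is abelian.

Answer: Yes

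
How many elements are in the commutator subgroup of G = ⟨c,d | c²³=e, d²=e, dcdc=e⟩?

G' = [G, G] is generated by all commutators. The generator-pair commutators are: [c, d] = c².
The subgroup they normally generate is {e, c, c², c³, c⁴, c⁵, c⁶, c⁷, c⁸, c⁹, c¹⁰, c¹¹, c¹², c¹³, c¹⁴, c¹⁵, c¹⁶, c¹⁷, c¹⁸, c¹⁹, c²⁰, c²¹, c²²}, of order 23.
Check: |G/G'| = 46/23 = 2 is the order of the abelianisation.

Answer: 23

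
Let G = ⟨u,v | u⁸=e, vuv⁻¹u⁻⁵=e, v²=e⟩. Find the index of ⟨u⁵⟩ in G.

First find ord(u⁵) by computing successive powers:
  (u⁵)¹ = u⁵, (u⁵)² = u², (u⁵)³ = u⁷, (u⁵)⁴ = u⁴, (u⁵)⁵ = u, (u⁵)⁶ = u⁶, (u⁵)⁷ = u³, (u⁵)⁸ = e.
So |⟨u⁵⟩| = ord(u⁵) = 8. With |G| = 16, by Lagrange [G : ⟨u⁵⟩] = 16/8 = 2.

Answer: 2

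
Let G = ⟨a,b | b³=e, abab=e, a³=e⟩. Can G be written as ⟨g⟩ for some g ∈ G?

Every cyclic group is abelian. But a·b = ab while b·a = a²b², so a·b ≠ b·a and G is not abelian. Hence G is not cyclic.

Answer: No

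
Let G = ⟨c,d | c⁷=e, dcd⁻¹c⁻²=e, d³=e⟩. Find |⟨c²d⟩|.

|⟨c²d⟩| equals the order of c²d. Compute successive powers until reaching e:
  (c²d)¹ = c²d, (c²d)² = c⁶d², (c²d)³ = e.
The smallest positive k with (c²d)ᵏ = e is 3, so |⟨c²d⟩| = 3.

Answer: 3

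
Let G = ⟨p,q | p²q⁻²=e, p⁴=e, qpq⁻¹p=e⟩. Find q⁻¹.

The order of q is 4 (smallest k with qᵏ = e), so q⁻¹ = q³ = q⁻¹.
Check: q · (q⁻¹) → q · q⁻¹ = e, giving e as required.

Answer: q⁻¹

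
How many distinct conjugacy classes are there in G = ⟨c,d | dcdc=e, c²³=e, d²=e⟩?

The conjugacy classes (representative and size) are:
  [e] (size 1), [c] (size 2), [c²¹] (size 2), [c²⁰] (size 2), [c⁴] (size 2), [c¹⁸] (size 2), [c⁶] (size 2), [c¹⁶] (size 2), [c⁸] (size 2), [c⁹] (size 2), [c¹⁰] (size 2), [c¹²] (size 2), [c¹⁸d] (size 23).
Class equation: 1 + 2 + 2 + 2 + 2 + 2 + 2 + 2 + 2 + 2 + 2 + 2 + 23 = 46 = |G|. So G has 13 conjugacy classes.

Answer: 13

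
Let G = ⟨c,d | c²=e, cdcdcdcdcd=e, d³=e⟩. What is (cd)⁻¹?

The order of (cd) is 5 (smallest k with (cd)ᵏ = e), so (cd)⁻¹ = (cd)⁴ = d²c.
Check: (cd) · (d²c) → (cd) · d² = c;   c · c = e, giving e as required.

Answer: d²c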